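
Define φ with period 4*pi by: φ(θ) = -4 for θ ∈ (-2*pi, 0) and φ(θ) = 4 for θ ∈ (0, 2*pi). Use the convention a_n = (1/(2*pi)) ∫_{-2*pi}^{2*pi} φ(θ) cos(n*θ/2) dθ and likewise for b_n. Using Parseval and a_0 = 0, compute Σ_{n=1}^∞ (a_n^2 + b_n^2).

Parseval: a_0^2/2 + Σ_{n≥1} (a_n^2+b_n^2) = (1/(2*pi)) ∫_{-2*pi}^{2*pi} φ(θ)^2 dθ = 32.
Subtract a_0^2/2 = 0: Σ (a_n^2+b_n^2) = 32.

32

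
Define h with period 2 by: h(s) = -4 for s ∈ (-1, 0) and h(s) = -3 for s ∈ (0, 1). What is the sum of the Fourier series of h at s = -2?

s = -2 differs from s = 0 by -1 full period(s), and the series is 2-periodic.
At s = 0 the one-sided limits are h(0^-) = -4 and h(0^+) = -3.
By Dirichlet's theorem the series converges to their average, [(-4) + (-3)]/2 = -7/2.

-7/2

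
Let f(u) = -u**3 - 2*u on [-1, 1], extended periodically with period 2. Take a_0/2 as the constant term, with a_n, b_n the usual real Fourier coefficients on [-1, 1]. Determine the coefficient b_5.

b_5 = ∫_{-1}^{1} f(u) sin(5*pi*u) du.
f is odd and sin(5*pi*u) is odd, so the integrand is even and b_5 = 2 ∫_0^{1} f(u) sin(5*pi*u) du.
Integrating by parts three times (tabular method), an antiderivative of (-u**3 - 2*u) sin(5*pi*u) is u**3*cos(5*pi*u)/(5*pi) - 3*u**2*sin(5*pi*u)/(25*pi**2) - 6*u*cos(5*pi*u)/(125*pi**3) + 2*u*cos(5*pi*u)/(5*pi) - 2*sin(5*pi*u)/(25*pi**2) + 6*sin(5*pi*u)/(625*pi**4); evaluating from 0 to 1: ∫_{0}^{1} (-u**3 - 2*u) sin(5*pi*u) du = (3*(2 - 25*pi**2)/(125*pi**3)) - (0) = 3*(2 - 25*pi**2)/(125*pi**3).
Hence b_5 = 2·(3*(2 - 25*pi**2)/(125*pi**3)) = 6*(2 - 25*pi**2)/(125*pi**3).

6*(2 - 25*pi**2)/(125*pi**3)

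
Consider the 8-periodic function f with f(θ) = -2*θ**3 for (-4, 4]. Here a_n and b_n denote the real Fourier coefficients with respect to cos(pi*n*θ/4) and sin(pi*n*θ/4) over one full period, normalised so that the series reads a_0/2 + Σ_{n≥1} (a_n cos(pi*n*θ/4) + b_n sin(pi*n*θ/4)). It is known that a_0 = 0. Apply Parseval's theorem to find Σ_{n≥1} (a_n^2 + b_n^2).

32768/7

Parseval: a_0^2/2 + Σ_{n≥1} (a_n^2+b_n^2) = 1/4 ∫_{-4}^{4} f(θ)^2 dθ = 32768/7.
Subtract a_0^2/2 = 0: Σ (a_n^2+b_n^2) = 32768/7.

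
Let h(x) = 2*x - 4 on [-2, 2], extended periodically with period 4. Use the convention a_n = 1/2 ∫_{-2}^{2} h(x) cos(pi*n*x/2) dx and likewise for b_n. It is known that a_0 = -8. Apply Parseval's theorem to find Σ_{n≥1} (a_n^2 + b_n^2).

32/3

Parseval: a_0^2/2 + Σ_{n≥1} (a_n^2+b_n^2) = 1/2 ∫_{-2}^{2} h(x)^2 dx = 128/3.
Subtract a_0^2/2 = 32: Σ (a_n^2+b_n^2) = 32/3.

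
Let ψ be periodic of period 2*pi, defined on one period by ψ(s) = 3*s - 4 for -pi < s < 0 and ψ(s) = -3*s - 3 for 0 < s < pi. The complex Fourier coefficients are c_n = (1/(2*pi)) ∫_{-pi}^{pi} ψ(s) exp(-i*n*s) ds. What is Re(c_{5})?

6/(25*pi)

Since ψ is real-valued, Re(c_{5}) = (1/(2*pi)) ∫_{-pi}^{pi} ψ(s) cos(5*s) ds = a_{5}/2.
Split the integral at the breakpoints.
Integrating by parts (boundary term plus one more integral), an antiderivative of (3*s - 4) cos(5*s) is 3*s*sin(5*s)/5 - 4*sin(5*s)/5 + 3*cos(5*s)/25; evaluating from -pi to 0: ∫_{-pi}^{0} (3*s - 4) cos(5*s) ds = (3/25) - (-3/25) = 6/25.
Integrating by parts (boundary term plus one more integral), an antiderivative of (-3*s - 3) cos(5*s) is -3*s*sin(5*s)/5 - 3*sin(5*s)/5 - 3*cos(5*s)/25; evaluating from 0 to pi: ∫_{0}^{pi} (-3*s - 3) cos(5*s) ds = (3/25) - (-3/25) = 6/25.
So ∫_{-pi}^{pi} ψ(s) cos(5*s) ds = 12/25.
Hence Re(c_{5}) = (1/(2*pi))·(12/25) = 6/(25*pi).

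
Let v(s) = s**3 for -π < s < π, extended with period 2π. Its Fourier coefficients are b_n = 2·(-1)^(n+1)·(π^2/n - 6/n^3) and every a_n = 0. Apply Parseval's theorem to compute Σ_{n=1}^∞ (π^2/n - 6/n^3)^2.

pi**6/14

Parseval: Σ b_n^2 = (1/π) ∫_{-π}^{π} v(s)^2 ds = 2*pi**6/7.
b_n^2 = 4·(π^2/n - 6/n^3)^2, so the sum equals (2*pi**6/7)/4 = pi**6/14.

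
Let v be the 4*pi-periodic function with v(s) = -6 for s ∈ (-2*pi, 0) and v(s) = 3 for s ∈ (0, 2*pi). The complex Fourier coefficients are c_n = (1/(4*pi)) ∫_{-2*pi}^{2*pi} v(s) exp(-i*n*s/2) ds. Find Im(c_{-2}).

0

Since v is real-valued, Im(c_{-2}) = -(1/(4*pi)) ∫_{-2*pi}^{2*pi} v(s) sin(-s) ds = b_{2}/2.
Split the integral at the breakpoints.
Directly, an antiderivative of (-6) sin(-s) is -6*cos(s); evaluating from -2*pi to 0: ∫_{-2*pi}^{0} (-6) sin(-s) ds = (-6) - (-6) = 0.
Directly, an antiderivative of (3) sin(-s) is 3*cos(s); evaluating from 0 to 2*pi: ∫_{0}^{2*pi} (3) sin(-s) ds = (3) - (3) = 0.
So ∫_{-2*pi}^{2*pi} v(s) sin(-s) ds = 0.
Hence Im(c_{-2}) = (-1/(4*pi))·(0) = 0.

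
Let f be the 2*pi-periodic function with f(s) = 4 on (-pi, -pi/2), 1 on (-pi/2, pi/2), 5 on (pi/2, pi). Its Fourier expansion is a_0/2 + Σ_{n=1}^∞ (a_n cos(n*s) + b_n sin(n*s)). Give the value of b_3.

1/(3*pi)

b_3 = 1/pi ∫_{-pi}^{pi} f(s) sin(3*s) ds.
Split the integral at the breakpoints.
Directly, an antiderivative of (4) sin(3*s) is -4*cos(3*s)/3; evaluating from -pi to -pi/2: ∫_{-pi}^{-pi/2} (4) sin(3*s) ds = (0) - (4/3) = -4/3.
Directly, an antiderivative of (1) sin(3*s) is -cos(3*s)/3; evaluating from -pi/2 to pi/2: ∫_{-pi/2}^{pi/2} (1) sin(3*s) ds = (0) - (0) = 0.
Directly, an antiderivative of (5) sin(3*s) is -5*cos(3*s)/3; evaluating from pi/2 to pi: ∫_{pi/2}^{pi} (5) sin(3*s) ds = (5/3) - (0) = 5/3.
Summing the pieces and multiplying by (1/pi) gives b_3 = 1/(3*pi).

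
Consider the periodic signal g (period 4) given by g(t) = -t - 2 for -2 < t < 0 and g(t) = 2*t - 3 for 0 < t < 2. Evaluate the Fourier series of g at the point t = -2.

At t = -2 the one-sided limits are g(-2^-) = 1 and g(-2^+) = 0.
By Dirichlet's theorem the series converges to their average, [(1) + (0)]/2 = 1/2.

1/2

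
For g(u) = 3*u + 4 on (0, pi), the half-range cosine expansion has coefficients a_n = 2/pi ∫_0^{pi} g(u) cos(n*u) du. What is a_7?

a_7 = 2/pi ∫_0^{pi} (3*u + 4) cos(7*u) du.
Integrating by parts (boundary term plus one more integral), an antiderivative of (3*u + 4) cos(7*u) is 3*u*sin(7*u)/7 + 4*sin(7*u)/7 + 3*cos(7*u)/49; evaluating from 0 to pi: ∫_{0}^{pi} (3*u + 4) cos(7*u) du = (-3/49) - (3/49) = -6/49.
Hence a_7 = (2/pi)·(-6/49) = -12/(49*pi).

-12/(49*pi)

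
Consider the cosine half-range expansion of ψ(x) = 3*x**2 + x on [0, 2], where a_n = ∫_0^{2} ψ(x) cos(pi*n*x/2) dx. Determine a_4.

a_4 = ∫_0^{2} (3*x**2 + x) cos(2*pi*x) dx.
Integrating by parts twice (tabular method), an antiderivative of (3*x**2 + x) cos(2*pi*x) is 3*x**2*sin(2*pi*x)/(2*pi) + x*sin(2*pi*x)/(2*pi) + 3*x*cos(2*pi*x)/(2*pi**2) - 3*sin(2*pi*x)/(4*pi**3) + cos(2*pi*x)/(4*pi**2); evaluating from 0 to 2: ∫_{0}^{2} (3*x**2 + x) cos(2*pi*x) dx = (13/(4*pi**2)) - (1/(4*pi**2)) = 3/pi**2.
Hence a_4 = 3/pi**2.

3/pi**2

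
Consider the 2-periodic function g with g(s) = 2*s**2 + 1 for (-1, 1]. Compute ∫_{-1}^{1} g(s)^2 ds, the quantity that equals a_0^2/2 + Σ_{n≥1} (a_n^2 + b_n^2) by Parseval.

94/15

∫_{-1}^{1} g(s)^2 ds = 94/15.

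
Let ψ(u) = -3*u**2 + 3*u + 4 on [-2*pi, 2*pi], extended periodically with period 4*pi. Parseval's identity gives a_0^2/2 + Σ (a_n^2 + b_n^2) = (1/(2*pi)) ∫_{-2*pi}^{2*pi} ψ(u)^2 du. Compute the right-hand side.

(1/(2*pi)) ∫_{-2*pi}^{2*pi} ψ(u)^2 du = (1/(2*pi)) · (-80*pi**3 + 64*pi + 576*pi**5/5) = -40*pi**2 + 32 + 288*pi**4/5.

-40*pi**2 + 32 + 288*pi**4/5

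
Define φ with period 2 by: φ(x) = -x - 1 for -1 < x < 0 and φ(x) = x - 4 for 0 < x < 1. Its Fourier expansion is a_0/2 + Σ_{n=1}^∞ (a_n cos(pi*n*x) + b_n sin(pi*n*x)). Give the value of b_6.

0

b_6 = ∫_{-1}^{1} φ(x) sin(6*pi*x) dx.
Split the integral at the breakpoints.
Integrating by parts (boundary term plus one more integral), an antiderivative of (-x - 1) sin(6*pi*x) is x*cos(6*pi*x)/(6*pi) - sin(6*pi*x)/(36*pi**2) + cos(6*pi*x)/(6*pi); evaluating from -1 to 0: ∫_{-1}^{0} (-x - 1) sin(6*pi*x) dx = (1/(6*pi)) - (0) = 1/(6*pi).
Integrating by parts (boundary term plus one more integral), an antiderivative of (x - 4) sin(6*pi*x) is -x*cos(6*pi*x)/(6*pi) + sin(6*pi*x)/(36*pi**2) + 2*cos(6*pi*x)/(3*pi); evaluating from 0 to 1: ∫_{0}^{1} (x - 4) sin(6*pi*x) dx = (1/(2*pi)) - (2/(3*pi)) = -1/(6*pi).
Summing the pieces gives b_6 = 0.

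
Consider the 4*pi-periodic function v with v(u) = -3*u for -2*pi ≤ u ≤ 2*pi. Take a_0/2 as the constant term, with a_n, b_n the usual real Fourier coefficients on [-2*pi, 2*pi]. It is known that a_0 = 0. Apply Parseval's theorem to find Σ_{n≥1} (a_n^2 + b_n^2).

24*pi**2

Parseval: a_0^2/2 + Σ_{n≥1} (a_n^2+b_n^2) = (1/(2*pi)) ∫_{-2*pi}^{2*pi} v(u)^2 du = 24*pi**2.
Subtract a_0^2/2 = 0: Σ (a_n^2+b_n^2) = 24*pi**2.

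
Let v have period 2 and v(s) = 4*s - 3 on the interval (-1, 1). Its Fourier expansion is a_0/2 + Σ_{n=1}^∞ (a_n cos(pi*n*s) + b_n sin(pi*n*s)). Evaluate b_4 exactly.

-2/pi

b_4 = ∫_{-1}^{1} v(s) sin(4*pi*s) ds.
Integrating by parts (boundary term plus one more integral), an antiderivative of (4*s - 3) sin(4*pi*s) is -s*cos(4*pi*s)/pi + sin(4*pi*s)/(4*pi**2) + 3*cos(4*pi*s)/(4*pi); evaluating from -1 to 1: ∫_{-1}^{1} (4*s - 3) sin(4*pi*s) ds = (-1/(4*pi)) - (7/(4*pi)) = -2/pi.
Hence b_4 = -2/pi.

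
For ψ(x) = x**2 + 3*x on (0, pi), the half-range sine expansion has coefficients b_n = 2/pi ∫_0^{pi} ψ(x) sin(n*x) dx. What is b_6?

b_6 = 2/pi ∫_0^{pi} (x**2 + 3*x) sin(6*x) dx.
Integrating by parts twice (tabular method), an antiderivative of (x**2 + 3*x) sin(6*x) is -x**2*cos(6*x)/6 + x*sin(6*x)/18 - x*cos(6*x)/2 + sin(6*x)/12 + cos(6*x)/108; evaluating from 0 to pi: ∫_{0}^{pi} (x**2 + 3*x) sin(6*x) dx = (-pi**2/6 - pi/2 + 1/108) - (1/108) = -pi*(3 + pi)/6.
Hence b_6 = (2/pi)·(-pi*(3 + pi)/6) = -pi/3 - 1.

-pi/3 - 1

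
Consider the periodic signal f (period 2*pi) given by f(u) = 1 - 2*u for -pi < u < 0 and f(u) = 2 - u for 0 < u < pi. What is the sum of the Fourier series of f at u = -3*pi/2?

2 - pi/2

u = -3*pi/2 differs from u = pi/2 by -1 full period(s), and the series is 2*pi-periodic.
f is continuous at u = pi/2 with value 2 - pi/2, so the series converges to 2 - pi/2 there.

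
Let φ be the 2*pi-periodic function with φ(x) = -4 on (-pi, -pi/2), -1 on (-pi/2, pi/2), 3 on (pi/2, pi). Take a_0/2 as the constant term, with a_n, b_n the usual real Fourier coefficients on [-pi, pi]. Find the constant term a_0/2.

a_0 = 1/pi ∫_{-pi}^{pi} φ(x) dx = 1/pi · (-3*pi/2) = -3/2.
So the constant term a_0/2 = -3/4.

-3/4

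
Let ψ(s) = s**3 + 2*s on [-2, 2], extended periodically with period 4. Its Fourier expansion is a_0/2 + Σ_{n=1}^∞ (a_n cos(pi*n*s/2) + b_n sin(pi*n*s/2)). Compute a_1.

a_1 = 1/2 ∫_{-2}^{2} ψ(s) cos(pi*s/2) ds.
ψ is odd and cos(pi*s/2) is even, so the integrand is odd over a symmetric interval and the integral vanishes.

0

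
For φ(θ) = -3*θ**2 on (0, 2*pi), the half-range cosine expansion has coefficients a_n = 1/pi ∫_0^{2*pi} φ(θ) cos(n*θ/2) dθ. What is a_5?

a_5 = 1/pi ∫_0^{2*pi} (-3*θ**2) cos(5*θ/2) dθ.
Integrating by parts twice (tabular method), an antiderivative of (-3*θ**2) cos(5*θ/2) is -6*θ**2*sin(5*θ/2)/5 - 24*θ*cos(5*θ/2)/25 + 48*sin(5*θ/2)/125; evaluating from 0 to 2*pi: ∫_{0}^{2*pi} (-3*θ**2) cos(5*θ/2) dθ = (48*pi/25) - (0) = 48*pi/25.
Hence a_5 = (1/pi)·(48*pi/25) = 48/25.

48/25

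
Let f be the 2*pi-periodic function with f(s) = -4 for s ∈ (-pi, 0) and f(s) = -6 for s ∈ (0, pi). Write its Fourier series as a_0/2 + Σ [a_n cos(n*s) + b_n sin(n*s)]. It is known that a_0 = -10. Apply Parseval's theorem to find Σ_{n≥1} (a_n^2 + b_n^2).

Parseval: a_0^2/2 + Σ_{n≥1} (a_n^2+b_n^2) = 1/pi ∫_{-pi}^{pi} f(s)^2 ds = 52.
Subtract a_0^2/2 = 50: Σ (a_n^2+b_n^2) = 2.

2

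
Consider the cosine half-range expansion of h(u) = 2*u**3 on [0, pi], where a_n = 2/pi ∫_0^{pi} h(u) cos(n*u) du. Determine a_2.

3*pi

a_2 = 2/pi ∫_0^{pi} (2*u**3) cos(2*u) du.
Integrating by parts three times (tabular method), an antiderivative of (2*u**3) cos(2*u) is u**3*sin(2*u) + 3*u**2*cos(2*u)/2 - 3*u*sin(2*u)/2 - 3*cos(2*u)/4; evaluating from 0 to pi: ∫_{0}^{pi} (2*u**3) cos(2*u) du = (-3/4 + 3*pi**2/2) - (-3/4) = 3*pi**2/2.
Hence a_2 = (2/pi)·(3*pi**2/2) = 3*pi.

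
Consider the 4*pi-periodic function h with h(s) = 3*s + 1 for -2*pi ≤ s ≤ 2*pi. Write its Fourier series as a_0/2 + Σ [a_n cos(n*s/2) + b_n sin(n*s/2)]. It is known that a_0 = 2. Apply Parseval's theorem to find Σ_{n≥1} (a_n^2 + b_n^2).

24*pi**2

Parseval: a_0^2/2 + Σ_{n≥1} (a_n^2+b_n^2) = (1/(2*pi)) ∫_{-2*pi}^{2*pi} h(s)^2 ds = 2 + 24*pi**2.
Subtract a_0^2/2 = 2: Σ (a_n^2+b_n^2) = 24*pi**2.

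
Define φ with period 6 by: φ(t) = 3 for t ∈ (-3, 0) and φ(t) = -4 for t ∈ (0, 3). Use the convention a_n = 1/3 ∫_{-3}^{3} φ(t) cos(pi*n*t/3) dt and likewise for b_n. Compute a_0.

-1

a_0 = 1/3 ∫_{-3}^{3} φ(t) dt = 1/3 · (-3) = -1.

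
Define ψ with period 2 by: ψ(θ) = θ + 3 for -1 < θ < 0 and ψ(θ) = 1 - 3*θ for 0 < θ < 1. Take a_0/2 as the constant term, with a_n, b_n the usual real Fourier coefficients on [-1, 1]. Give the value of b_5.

b_5 = ∫_{-1}^{1} ψ(θ) sin(5*pi*θ) dθ.
Split the integral at the breakpoints.
Integrating by parts (boundary term plus one more integral), an antiderivative of (θ + 3) sin(5*pi*θ) is -θ*cos(5*pi*θ)/(5*pi) + sin(5*pi*θ)/(25*pi**2) - 3*cos(5*pi*θ)/(5*pi); evaluating from -1 to 0: ∫_{-1}^{0} (θ + 3) sin(5*pi*θ) dθ = (-3/(5*pi)) - (2/(5*pi)) = -1/pi.
Integrating by parts (boundary term plus one more integral), an antiderivative of (1 - 3*θ) sin(5*pi*θ) is 3*θ*cos(5*pi*θ)/(5*pi) - 3*sin(5*pi*θ)/(25*pi**2) - cos(5*pi*θ)/(5*pi); evaluating from 0 to 1: ∫_{0}^{1} (1 - 3*θ) sin(5*pi*θ) dθ = (-2/(5*pi)) - (-1/(5*pi)) = -1/(5*pi).
Summing the pieces gives b_5 = -6/(5*pi).

-6/(5*pi)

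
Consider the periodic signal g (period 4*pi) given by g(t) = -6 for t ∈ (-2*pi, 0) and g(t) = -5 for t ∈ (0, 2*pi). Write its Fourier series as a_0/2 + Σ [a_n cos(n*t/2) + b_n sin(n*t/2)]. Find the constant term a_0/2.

a_0 = (1/(2*pi)) ∫_{-2*pi}^{2*pi} g(t) dt = (1/(2*pi)) · (-22*pi) = -11.
So the constant term a_0/2 = -11/2.

-11/2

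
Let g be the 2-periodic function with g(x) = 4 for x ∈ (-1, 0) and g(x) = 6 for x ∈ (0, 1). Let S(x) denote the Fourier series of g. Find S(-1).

5

At x = -1 the one-sided limits are g(-1^-) = 6 and g(-1^+) = 4.
By Dirichlet's theorem the series converges to their average, [(6) + (4)]/2 = 5.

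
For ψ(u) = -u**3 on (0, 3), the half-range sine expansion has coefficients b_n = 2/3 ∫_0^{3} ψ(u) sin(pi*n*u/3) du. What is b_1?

-54/pi + 324/pi**3

b_1 = 2/3 ∫_0^{3} (-u**3) sin(pi*u/3) du.
Integrating by parts three times (tabular method), an antiderivative of (-u**3) sin(pi*u/3) is 3*u**3*cos(pi*u/3)/pi - 27*u**2*sin(pi*u/3)/pi**2 - 162*u*cos(pi*u/3)/pi**3 + 486*sin(pi*u/3)/pi**4; evaluating from 0 to 3: ∫_{0}^{3} (-u**3) sin(pi*u/3) du = (-81/pi + 486/pi**3) - (0) = -81/pi + 486/pi**3.
Hence b_1 = (2/3)·(-81/pi + 486/pi**3) = -54/pi + 324/pi**3.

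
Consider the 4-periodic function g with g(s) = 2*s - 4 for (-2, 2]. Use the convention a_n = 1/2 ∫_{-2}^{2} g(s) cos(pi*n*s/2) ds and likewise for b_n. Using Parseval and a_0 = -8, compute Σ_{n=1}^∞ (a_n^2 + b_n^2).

32/3

Parseval: a_0^2/2 + Σ_{n≥1} (a_n^2+b_n^2) = 1/2 ∫_{-2}^{2} g(s)^2 ds = 128/3.
Subtract a_0^2/2 = 32: Σ (a_n^2+b_n^2) = 32/3.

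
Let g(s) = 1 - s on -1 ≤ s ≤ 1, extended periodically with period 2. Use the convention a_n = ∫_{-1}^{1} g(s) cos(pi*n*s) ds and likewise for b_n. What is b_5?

b_5 = ∫_{-1}^{1} g(s) sin(5*pi*s) ds.
Integrating by parts (boundary term plus one more integral), an antiderivative of (1 - s) sin(5*pi*s) is s*cos(5*pi*s)/(5*pi) - sin(5*pi*s)/(25*pi**2) - cos(5*pi*s)/(5*pi); evaluating from -1 to 1: ∫_{-1}^{1} (1 - s) sin(5*pi*s) ds = (0) - (2/(5*pi)) = -2/(5*pi).
Hence b_5 = -2/(5*pi).

-2/(5*pi)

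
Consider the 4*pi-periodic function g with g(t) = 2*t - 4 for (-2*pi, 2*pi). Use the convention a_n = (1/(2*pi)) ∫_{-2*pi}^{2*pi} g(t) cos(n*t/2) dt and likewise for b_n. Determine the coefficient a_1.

a_1 = (1/(2*pi)) ∫_{-2*pi}^{2*pi} g(t) cos(t/2) dt.
Integrating by parts (boundary term plus one more integral), an antiderivative of (2*t - 4) cos(t/2) is 4*t*sin(t/2) - 8*sin(t/2) + 8*cos(t/2); evaluating from -2*pi to 2*pi: ∫_{-2*pi}^{2*pi} (2*t - 4) cos(t/2) dt = (-8) - (-8) = 0.
Hence a_1 = (1/(2*pi))·(0) = 0.

0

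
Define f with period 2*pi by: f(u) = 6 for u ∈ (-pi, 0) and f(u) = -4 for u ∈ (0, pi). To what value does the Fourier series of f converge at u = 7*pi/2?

6

u = 7*pi/2 differs from u = -pi/2 by 2 full period(s), and the series is 2*pi-periodic.
f is continuous at u = -pi/2 with value 6, so the series converges to 6 there.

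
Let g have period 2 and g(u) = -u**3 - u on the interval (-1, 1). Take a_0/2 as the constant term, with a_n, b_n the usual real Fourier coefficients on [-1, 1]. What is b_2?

b_2 = ∫_{-1}^{1} g(u) sin(2*pi*u) du.
g is odd and sin(2*pi*u) is odd, so the integrand is even and b_2 = 2 ∫_0^{1} g(u) sin(2*pi*u) du.
Integrating by parts three times (tabular method), an antiderivative of (-u**3 - u) sin(2*pi*u) is u**3*cos(2*pi*u)/(2*pi) - 3*u**2*sin(2*pi*u)/(4*pi**2) - 3*u*cos(2*pi*u)/(4*pi**3) + u*cos(2*pi*u)/(2*pi) - sin(2*pi*u)/(4*pi**2) + 3*sin(2*pi*u)/(8*pi**4); evaluating from 0 to 1: ∫_{0}^{1} (-u**3 - u) sin(2*pi*u) du = ((-3/4 + pi**2)/pi**3) - (0) = (-3/4 + pi**2)/pi**3.
Hence b_2 = 2·((-3/4 + pi**2)/pi**3) = -3/(2*pi**3) + 2/pi.

-3/(2*pi**3) + 2/pi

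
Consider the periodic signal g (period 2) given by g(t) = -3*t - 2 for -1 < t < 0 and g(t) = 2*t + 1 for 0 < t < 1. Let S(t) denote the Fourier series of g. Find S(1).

2

At t = 1 the one-sided limits are g(1^-) = 3 and g(1^+) = 1.
By Dirichlet's theorem the series converges to their average, [(3) + (1)]/2 = 2.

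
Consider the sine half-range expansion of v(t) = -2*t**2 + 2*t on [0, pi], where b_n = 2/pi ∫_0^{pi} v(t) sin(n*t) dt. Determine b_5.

4*(-25*pi**2 + 4 + 25*pi)/(125*pi)

b_5 = 2/pi ∫_0^{pi} (-2*t**2 + 2*t) sin(5*t) dt.
Integrating by parts twice (tabular method), an antiderivative of (-2*t**2 + 2*t) sin(5*t) is 2*t**2*cos(5*t)/5 - 4*t*sin(5*t)/25 - 2*t*cos(5*t)/5 + 2*sin(5*t)/25 - 4*cos(5*t)/125; evaluating from 0 to pi: ∫_{0}^{pi} (-2*t**2 + 2*t) sin(5*t) dt = (-2*pi**2/5 + 4/125 + 2*pi/5) - (-4/125) = -2*pi**2/5 + 8/125 + 2*pi/5.
Hence b_5 = (2/pi)·(-2*pi**2/5 + 8/125 + 2*pi/5) = 4*(-25*pi**2 + 4 + 25*pi)/(125*pi).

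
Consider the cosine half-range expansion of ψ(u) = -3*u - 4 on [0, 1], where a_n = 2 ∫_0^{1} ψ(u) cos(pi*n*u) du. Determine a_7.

12/(49*pi**2)

a_7 = 2 ∫_0^{1} (-3*u - 4) cos(7*pi*u) du.
Integrating by parts (boundary term plus one more integral), an antiderivative of (-3*u - 4) cos(7*pi*u) is -3*u*sin(7*pi*u)/(7*pi) - 4*sin(7*pi*u)/(7*pi) - 3*cos(7*pi*u)/(49*pi**2); evaluating from 0 to 1: ∫_{0}^{1} (-3*u - 4) cos(7*pi*u) du = (3/(49*pi**2)) - (-3/(49*pi**2)) = 6/(49*pi**2).
Hence a_7 = 2·(6/(49*pi**2)) = 12/(49*pi**2).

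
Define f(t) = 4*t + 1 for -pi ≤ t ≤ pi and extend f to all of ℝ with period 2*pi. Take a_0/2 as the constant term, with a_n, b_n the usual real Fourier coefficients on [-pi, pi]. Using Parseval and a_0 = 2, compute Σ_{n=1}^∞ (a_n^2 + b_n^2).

32*pi**2/3

Parseval: a_0^2/2 + Σ_{n≥1} (a_n^2+b_n^2) = 1/pi ∫_{-pi}^{pi} f(t)^2 dt = 2 + 32*pi**2/3.
Subtract a_0^2/2 = 2: Σ (a_n^2+b_n^2) = 32*pi**2/3.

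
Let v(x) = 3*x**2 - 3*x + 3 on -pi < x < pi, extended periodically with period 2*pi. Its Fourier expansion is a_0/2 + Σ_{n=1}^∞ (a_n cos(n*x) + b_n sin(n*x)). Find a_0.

a_0 = 1/pi ∫_{-pi}^{pi} v(x) dx = 1/pi · (2*pi*(3 + pi**2)) = 6 + 2*pi**2.

6 + 2*pi**2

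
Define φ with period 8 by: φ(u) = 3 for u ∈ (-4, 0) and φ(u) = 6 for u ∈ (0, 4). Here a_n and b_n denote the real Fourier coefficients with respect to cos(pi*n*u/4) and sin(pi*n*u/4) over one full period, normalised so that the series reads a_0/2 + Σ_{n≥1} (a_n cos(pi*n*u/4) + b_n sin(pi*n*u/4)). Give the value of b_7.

b_7 = 1/4 ∫_{-4}^{4} φ(u) sin(7*pi*u/4) du.
Split the integral at the breakpoints.
Directly, an antiderivative of (3) sin(7*pi*u/4) is -12*cos(7*pi*u/4)/(7*pi); evaluating from -4 to 0: ∫_{-4}^{0} (3) sin(7*pi*u/4) du = (-12/(7*pi)) - (12/(7*pi)) = -24/(7*pi).
Directly, an antiderivative of (6) sin(7*pi*u/4) is -24*cos(7*pi*u/4)/(7*pi); evaluating from 0 to 4: ∫_{0}^{4} (6) sin(7*pi*u/4) du = (24/(7*pi)) - (-24/(7*pi)) = 48/(7*pi).
Summing the pieces and multiplying by (1/4) gives b_7 = 6/(7*pi).

6/(7*pi)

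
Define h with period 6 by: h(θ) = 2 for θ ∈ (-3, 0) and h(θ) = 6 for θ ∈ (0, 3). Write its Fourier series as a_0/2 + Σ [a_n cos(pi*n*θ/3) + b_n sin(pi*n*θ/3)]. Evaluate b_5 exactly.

8/(5*pi)

b_5 = 1/3 ∫_{-3}^{3} h(θ) sin(5*pi*θ/3) dθ.
Split the integral at the breakpoints.
Directly, an antiderivative of (2) sin(5*pi*θ/3) is -6*cos(5*pi*θ/3)/(5*pi); evaluating from -3 to 0: ∫_{-3}^{0} (2) sin(5*pi*θ/3) dθ = (-6/(5*pi)) - (6/(5*pi)) = -12/(5*pi).
Directly, an antiderivative of (6) sin(5*pi*θ/3) is -18*cos(5*pi*θ/3)/(5*pi); evaluating from 0 to 3: ∫_{0}^{3} (6) sin(5*pi*θ/3) dθ = (18/(5*pi)) - (-18/(5*pi)) = 36/(5*pi).
Summing the pieces and multiplying by (1/3) gives b_5 = 8/(5*pi).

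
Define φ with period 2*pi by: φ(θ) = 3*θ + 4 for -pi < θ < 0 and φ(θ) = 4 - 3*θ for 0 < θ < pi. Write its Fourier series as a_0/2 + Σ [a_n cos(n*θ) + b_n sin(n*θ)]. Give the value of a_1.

a_1 = 1/pi ∫_{-pi}^{pi} φ(θ) cos(θ) dθ.
φ is even and cos(θ) is even, so the integrand is even and a_1 = 2/pi ∫_0^{pi} φ(θ) cos(θ) dθ.
Integrating by parts (boundary term plus one more integral), an antiderivative of (4 - 3*θ) cos(θ) is -3*θ*sin(θ) + 4*sin(θ) - 3*cos(θ); evaluating from 0 to pi: ∫_{0}^{pi} (4 - 3*θ) cos(θ) dθ = (3) - (-3) = 6.
Hence a_1 = (2/pi)·(6) = 12/pi.

12/pi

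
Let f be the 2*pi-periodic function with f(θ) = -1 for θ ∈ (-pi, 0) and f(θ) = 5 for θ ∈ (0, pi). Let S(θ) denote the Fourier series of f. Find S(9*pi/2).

5

θ = 9*pi/2 differs from θ = pi/2 by 2 full period(s), and the series is 2*pi-periodic.
f is continuous at θ = pi/2 with value 5, so the series converges to 5 there.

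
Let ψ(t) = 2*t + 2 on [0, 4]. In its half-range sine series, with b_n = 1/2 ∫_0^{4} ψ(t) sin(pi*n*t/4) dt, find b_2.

b_2 = 1/2 ∫_0^{4} (2*t + 2) sin(pi*t/2) dt.
Integrating by parts (boundary term plus one more integral), an antiderivative of (2*t + 2) sin(pi*t/2) is -4*t*cos(pi*t/2)/pi + 8*sin(pi*t/2)/pi**2 - 4*cos(pi*t/2)/pi; evaluating from 0 to 4: ∫_{0}^{4} (2*t + 2) sin(pi*t/2) dt = (-20/pi) - (-4/pi) = -16/pi.
Hence b_2 = (1/2)·(-16/pi) = -8/pi.

-8/pi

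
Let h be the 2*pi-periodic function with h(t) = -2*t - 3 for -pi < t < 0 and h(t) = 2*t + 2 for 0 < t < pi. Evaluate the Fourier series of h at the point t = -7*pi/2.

t = -7*pi/2 differs from t = pi/2 by -2 full period(s), and the series is 2*pi-periodic.
h is continuous at t = pi/2 with value 2 + pi, so the series converges to 2 + pi there.

2 + pi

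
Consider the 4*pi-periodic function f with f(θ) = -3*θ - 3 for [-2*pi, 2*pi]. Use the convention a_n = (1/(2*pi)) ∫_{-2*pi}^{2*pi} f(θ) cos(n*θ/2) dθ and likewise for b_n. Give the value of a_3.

a_3 = (1/(2*pi)) ∫_{-2*pi}^{2*pi} f(θ) cos(3*θ/2) dθ.
Integrating by parts (boundary term plus one more integral), an antiderivative of (-3*θ - 3) cos(3*θ/2) is -2*θ*sin(3*θ/2) - 2*sin(3*θ/2) - 4*cos(3*θ/2)/3; evaluating from -2*pi to 2*pi: ∫_{-2*pi}^{2*pi} (-3*θ - 3) cos(3*θ/2) dθ = (4/3) - (4/3) = 0.
Hence a_3 = (1/(2*pi))·(0) = 0.

0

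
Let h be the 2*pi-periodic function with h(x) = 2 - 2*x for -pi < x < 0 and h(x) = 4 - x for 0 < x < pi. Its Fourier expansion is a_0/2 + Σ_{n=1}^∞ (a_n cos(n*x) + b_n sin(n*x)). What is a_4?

0

a_4 = 1/pi ∫_{-pi}^{pi} h(x) cos(4*x) dx.
Split the integral at the breakpoints.
Integrating by parts (boundary term plus one more integral), an antiderivative of (2 - 2*x) cos(4*x) is -x*sin(4*x)/2 + sin(4*x)/2 - cos(4*x)/8; evaluating from -pi to 0: ∫_{-pi}^{0} (2 - 2*x) cos(4*x) dx = (-1/8) - (-1/8) = 0.
Integrating by parts (boundary term plus one more integral), an antiderivative of (4 - x) cos(4*x) is -x*sin(4*x)/4 + sin(4*x) - cos(4*x)/16; evaluating from 0 to pi: ∫_{0}^{pi} (4 - x) cos(4*x) dx = (-1/16) - (-1/16) = 0.
Summing the pieces and multiplying by (1/pi) gives a_4 = 0.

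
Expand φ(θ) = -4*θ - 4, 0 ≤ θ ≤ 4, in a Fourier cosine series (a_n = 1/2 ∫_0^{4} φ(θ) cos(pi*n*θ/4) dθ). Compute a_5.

64/(25*pi**2)

a_5 = 1/2 ∫_0^{4} (-4*θ - 4) cos(5*pi*θ/4) dθ.
Integrating by parts (boundary term plus one more integral), an antiderivative of (-4*θ - 4) cos(5*pi*θ/4) is -16*θ*sin(5*pi*θ/4)/(5*pi) - 16*sin(5*pi*θ/4)/(5*pi) - 64*cos(5*pi*θ/4)/(25*pi**2); evaluating from 0 to 4: ∫_{0}^{4} (-4*θ - 4) cos(5*pi*θ/4) dθ = (64/(25*pi**2)) - (-64/(25*pi**2)) = 128/(25*pi**2).
Hence a_5 = (1/2)·(128/(25*pi**2)) = 64/(25*pi**2).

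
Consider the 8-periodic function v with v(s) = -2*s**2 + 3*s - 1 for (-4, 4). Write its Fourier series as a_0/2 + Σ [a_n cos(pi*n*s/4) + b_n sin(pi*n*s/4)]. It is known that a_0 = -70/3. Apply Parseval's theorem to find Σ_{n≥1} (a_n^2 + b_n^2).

Parseval: a_0^2/2 + Σ_{n≥1} (a_n^2+b_n^2) = 1/4 ∫_{-4}^{4} v(s)^2 ds = 8254/15.
Subtract a_0^2/2 = 2450/9: Σ (a_n^2+b_n^2) = 12512/45.

12512/45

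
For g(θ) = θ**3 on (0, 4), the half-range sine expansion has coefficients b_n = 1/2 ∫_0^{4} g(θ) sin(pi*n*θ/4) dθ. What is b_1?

-768/pi**3 + 128/pi

b_1 = 1/2 ∫_0^{4} (θ**3) sin(pi*θ/4) dθ.
Integrating by parts three times (tabular method), an antiderivative of (θ**3) sin(pi*θ/4) is -4*θ**3*cos(pi*θ/4)/pi + 48*θ**2*sin(pi*θ/4)/pi**2 + 384*θ*cos(pi*θ/4)/pi**3 - 1536*sin(pi*θ/4)/pi**4; evaluating from 0 to 4: ∫_{0}^{4} (θ**3) sin(pi*θ/4) dθ = (-1536/pi**3 + 256/pi) - (0) = -1536/pi**3 + 256/pi.
Hence b_1 = (1/2)·(-1536/pi**3 + 256/pi) = -768/pi**3 + 128/pi.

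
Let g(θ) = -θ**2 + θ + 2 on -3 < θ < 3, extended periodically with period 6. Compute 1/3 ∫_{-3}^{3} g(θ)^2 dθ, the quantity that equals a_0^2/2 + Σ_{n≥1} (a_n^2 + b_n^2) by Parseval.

112/5

1/3 ∫_{-3}^{3} g(θ)^2 dθ = 1/3 · (336/5) = 112/5.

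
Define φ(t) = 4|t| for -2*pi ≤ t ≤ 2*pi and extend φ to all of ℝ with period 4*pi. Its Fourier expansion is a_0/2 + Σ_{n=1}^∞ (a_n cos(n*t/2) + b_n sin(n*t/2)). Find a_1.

a_1 = (1/(2*pi)) ∫_{-2*pi}^{2*pi} φ(t) cos(t/2) dt.
φ is even and cos(t/2) is even, so the integrand is even and a_1 = 1/pi ∫_0^{2*pi} φ(t) cos(t/2) dt.
Integrating by parts (boundary term plus one more integral), an antiderivative of (4*t) cos(t/2) is 8*t*sin(t/2) + 16*cos(t/2); evaluating from 0 to 2*pi: ∫_{0}^{2*pi} (4*t) cos(t/2) dt = (-16) - (16) = -32.
Hence a_1 = (1/pi)·(-32) = -32/pi.

-32/pi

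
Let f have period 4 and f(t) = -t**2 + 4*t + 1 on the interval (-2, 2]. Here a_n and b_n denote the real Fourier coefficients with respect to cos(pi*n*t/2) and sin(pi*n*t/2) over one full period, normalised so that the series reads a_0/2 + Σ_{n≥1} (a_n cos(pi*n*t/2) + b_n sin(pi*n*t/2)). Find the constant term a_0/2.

-1/3

a_0 = 1/2 ∫_{-2}^{2} f(t) dt = 1/2 · (-4/3) = -2/3.
So the constant term a_0/2 = -1/3.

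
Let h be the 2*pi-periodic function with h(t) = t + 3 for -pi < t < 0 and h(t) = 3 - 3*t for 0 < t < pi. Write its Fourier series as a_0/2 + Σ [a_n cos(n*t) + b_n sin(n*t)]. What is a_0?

6 - 2*pi

a_0 = 1/pi ∫_{-pi}^{pi} h(t) dt = 1/pi · (2*pi*(3 - pi)) = 6 - 2*pi.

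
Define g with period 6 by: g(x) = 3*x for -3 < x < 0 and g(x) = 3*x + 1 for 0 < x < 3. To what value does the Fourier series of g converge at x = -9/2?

11/2

x = -9/2 differs from x = 3/2 by -1 full period(s), and the series is 6-periodic.
g is continuous at x = 3/2 with value 11/2, so the series converges to 11/2 there.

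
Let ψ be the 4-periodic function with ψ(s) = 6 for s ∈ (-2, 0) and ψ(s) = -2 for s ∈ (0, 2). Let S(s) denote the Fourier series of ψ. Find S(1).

ψ is continuous at s = 1 with value -2, so the series converges to -2 there.

-2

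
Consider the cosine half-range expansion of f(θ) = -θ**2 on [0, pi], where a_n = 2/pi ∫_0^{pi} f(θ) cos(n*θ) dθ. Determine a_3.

4/9

a_3 = 2/pi ∫_0^{pi} (-θ**2) cos(3*θ) dθ.
Integrating by parts twice (tabular method), an antiderivative of (-θ**2) cos(3*θ) is -θ**2*sin(3*θ)/3 - 2*θ*cos(3*θ)/9 + 2*sin(3*θ)/27; evaluating from 0 to pi: ∫_{0}^{pi} (-θ**2) cos(3*θ) dθ = (2*pi/9) - (0) = 2*pi/9.
Hence a_3 = (2/pi)·(2*pi/9) = 4/9.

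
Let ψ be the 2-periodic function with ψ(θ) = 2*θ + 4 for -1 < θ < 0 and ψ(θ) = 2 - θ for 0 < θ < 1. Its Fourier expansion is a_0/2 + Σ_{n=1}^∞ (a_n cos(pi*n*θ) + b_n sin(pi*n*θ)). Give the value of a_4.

a_4 = ∫_{-1}^{1} ψ(θ) cos(4*pi*θ) dθ.
Split the integral at the breakpoints.
Integrating by parts (boundary term plus one more integral), an antiderivative of (2*θ + 4) cos(4*pi*θ) is θ*sin(4*pi*θ)/(2*pi) + sin(4*pi*θ)/pi + cos(4*pi*θ)/(8*pi**2); evaluating from -1 to 0: ∫_{-1}^{0} (2*θ + 4) cos(4*pi*θ) dθ = (1/(8*pi**2)) - (1/(8*pi**2)) = 0.
Integrating by parts (boundary term plus one more integral), an antiderivative of (2 - θ) cos(4*pi*θ) is -θ*sin(4*pi*θ)/(4*pi) + sin(4*pi*θ)/(2*pi) - cos(4*pi*θ)/(16*pi**2); evaluating from 0 to 1: ∫_{0}^{1} (2 - θ) cos(4*pi*θ) dθ = (-1/(16*pi**2)) - (-1/(16*pi**2)) = 0.
Summing the pieces gives a_4 = 0.

0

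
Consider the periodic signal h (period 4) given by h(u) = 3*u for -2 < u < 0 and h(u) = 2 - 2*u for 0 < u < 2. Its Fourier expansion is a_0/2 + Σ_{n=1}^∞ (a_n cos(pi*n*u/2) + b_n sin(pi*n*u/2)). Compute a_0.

a_0 = 1/2 ∫_{-2}^{2} h(u) du = 1/2 · (-6) = -3.

-3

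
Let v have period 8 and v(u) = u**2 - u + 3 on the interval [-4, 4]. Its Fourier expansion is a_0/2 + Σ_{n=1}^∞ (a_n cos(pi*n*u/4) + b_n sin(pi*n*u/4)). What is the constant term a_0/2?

a_0 = 1/4 ∫_{-4}^{4} v(u) du = 1/4 · (200/3) = 50/3.
So the constant term a_0/2 = 25/3.

25/3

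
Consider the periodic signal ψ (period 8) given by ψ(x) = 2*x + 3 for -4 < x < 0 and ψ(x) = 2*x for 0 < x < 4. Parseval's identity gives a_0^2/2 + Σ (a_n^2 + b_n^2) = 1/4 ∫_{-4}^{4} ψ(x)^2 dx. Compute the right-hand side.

83/3

1/4 ∫_{-4}^{4} ψ(x)^2 dx = 1/4 · (332/3) = 83/3.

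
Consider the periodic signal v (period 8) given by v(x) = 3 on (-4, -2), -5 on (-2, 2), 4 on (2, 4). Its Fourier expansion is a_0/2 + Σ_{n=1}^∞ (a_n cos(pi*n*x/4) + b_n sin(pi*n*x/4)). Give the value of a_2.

a_2 = 1/4 ∫_{-4}^{4} v(x) cos(pi*x/2) dx.
Split the integral at the breakpoints.
Directly, an antiderivative of (3) cos(pi*x/2) is 6*sin(pi*x/2)/pi; evaluating from -4 to -2: ∫_{-4}^{-2} (3) cos(pi*x/2) dx = (0) - (0) = 0.
Directly, an antiderivative of (-5) cos(pi*x/2) is -10*sin(pi*x/2)/pi; evaluating from -2 to 2: ∫_{-2}^{2} (-5) cos(pi*x/2) dx = (0) - (0) = 0.
Directly, an antiderivative of (4) cos(pi*x/2) is 8*sin(pi*x/2)/pi; evaluating from 2 to 4: ∫_{2}^{4} (4) cos(pi*x/2) dx = (0) - (0) = 0.
Summing the pieces and multiplying by (1/4) gives a_2 = 0.

0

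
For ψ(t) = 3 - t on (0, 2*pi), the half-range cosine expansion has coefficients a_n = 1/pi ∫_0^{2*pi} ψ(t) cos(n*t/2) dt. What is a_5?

a_5 = 1/pi ∫_0^{2*pi} (3 - t) cos(5*t/2) dt.
Integrating by parts (boundary term plus one more integral), an antiderivative of (3 - t) cos(5*t/2) is -2*t*sin(5*t/2)/5 + 6*sin(5*t/2)/5 - 4*cos(5*t/2)/25; evaluating from 0 to 2*pi: ∫_{0}^{2*pi} (3 - t) cos(5*t/2) dt = (4/25) - (-4/25) = 8/25.
Hence a_5 = (1/pi)·(8/25) = 8/(25*pi).

8/(25*pi)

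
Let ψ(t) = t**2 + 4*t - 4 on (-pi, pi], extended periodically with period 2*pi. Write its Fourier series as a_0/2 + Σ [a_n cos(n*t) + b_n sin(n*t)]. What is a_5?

-4/25

a_5 = 1/pi ∫_{-pi}^{pi} ψ(t) cos(5*t) dt.
Integrating by parts twice (tabular method), an antiderivative of (t**2 + 4*t - 4) cos(5*t) is t**2*sin(5*t)/5 + 4*t*sin(5*t)/5 + 2*t*cos(5*t)/25 - 102*sin(5*t)/125 + 4*cos(5*t)/25; evaluating from -pi to pi: ∫_{-pi}^{pi} (t**2 + 4*t - 4) cos(5*t) dt = (-2*pi/25 - 4/25) - (-4/25 + 2*pi/25) = -4*pi/25.
Hence a_5 = (1/pi)·(-4*pi/25) = -4/25.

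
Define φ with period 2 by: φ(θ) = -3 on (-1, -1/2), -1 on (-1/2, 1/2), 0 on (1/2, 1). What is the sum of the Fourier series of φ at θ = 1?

-3/2

At θ = 1 the one-sided limits are φ(1^-) = 0 and φ(1^+) = -3.
By Dirichlet's theorem the series converges to their average, [(0) + (-3)]/2 = -3/2.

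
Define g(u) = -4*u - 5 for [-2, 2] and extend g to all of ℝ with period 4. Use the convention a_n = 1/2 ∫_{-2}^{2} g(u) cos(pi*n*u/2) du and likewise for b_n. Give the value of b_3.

b_3 = 1/2 ∫_{-2}^{2} g(u) sin(3*pi*u/2) du.
Integrating by parts (boundary term plus one more integral), an antiderivative of (-4*u - 5) sin(3*pi*u/2) is 8*u*cos(3*pi*u/2)/(3*pi) - 16*sin(3*pi*u/2)/(9*pi**2) + 10*cos(3*pi*u/2)/(3*pi); evaluating from -2 to 2: ∫_{-2}^{2} (-4*u - 5) sin(3*pi*u/2) du = (-26/(3*pi)) - (2/pi) = -32/(3*pi).
Hence b_3 = (1/2)·(-32/(3*pi)) = -16/(3*pi).

-16/(3*pi)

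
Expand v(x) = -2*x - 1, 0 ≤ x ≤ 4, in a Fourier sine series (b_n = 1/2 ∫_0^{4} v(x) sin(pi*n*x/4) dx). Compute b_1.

-20/pi

b_1 = 1/2 ∫_0^{4} (-2*x - 1) sin(pi*x/4) dx.
Integrating by parts (boundary term plus one more integral), an antiderivative of (-2*x - 1) sin(pi*x/4) is 8*x*cos(pi*x/4)/pi - 32*sin(pi*x/4)/pi**2 + 4*cos(pi*x/4)/pi; evaluating from 0 to 4: ∫_{0}^{4} (-2*x - 1) sin(pi*x/4) dx = (-36/pi) - (4/pi) = -40/pi.
Hence b_1 = (1/2)·(-40/pi) = -20/pi.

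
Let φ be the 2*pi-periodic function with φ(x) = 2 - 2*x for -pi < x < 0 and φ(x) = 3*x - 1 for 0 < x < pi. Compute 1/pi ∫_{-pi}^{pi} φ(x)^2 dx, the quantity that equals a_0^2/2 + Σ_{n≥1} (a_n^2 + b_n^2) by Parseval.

1/pi ∫_{-pi}^{pi} φ(x)^2 dx = 1/pi · (pi*(3*pi + 15 + 13*pi**2)/3) = pi + 5 + 13*pi**2/3.

pi + 5 + 13*pi**2/3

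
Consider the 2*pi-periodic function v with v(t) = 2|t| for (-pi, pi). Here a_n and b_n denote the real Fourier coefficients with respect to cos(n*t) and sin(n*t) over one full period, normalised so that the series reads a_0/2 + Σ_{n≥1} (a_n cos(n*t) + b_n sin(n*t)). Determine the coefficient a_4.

a_4 = 1/pi ∫_{-pi}^{pi} v(t) cos(4*t) dt.
v is even and cos(4*t) is even, so the integrand is even and a_4 = 2/pi ∫_0^{pi} v(t) cos(4*t) dt.
Integrating by parts (boundary term plus one more integral), an antiderivative of (2*t) cos(4*t) is t*sin(4*t)/2 + cos(4*t)/8; evaluating from 0 to pi: ∫_{0}^{pi} (2*t) cos(4*t) dt = (1/8) - (1/8) = 0.
Hence a_4 = (2/pi)·(0) = 0.

0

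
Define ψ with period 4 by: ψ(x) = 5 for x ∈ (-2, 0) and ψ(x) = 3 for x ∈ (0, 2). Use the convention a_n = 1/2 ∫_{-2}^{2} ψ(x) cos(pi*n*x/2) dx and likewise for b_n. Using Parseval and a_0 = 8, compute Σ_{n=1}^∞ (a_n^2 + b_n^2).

2

Parseval: a_0^2/2 + Σ_{n≥1} (a_n^2+b_n^2) = 1/2 ∫_{-2}^{2} ψ(x)^2 dx = 34.
Subtract a_0^2/2 = 32: Σ (a_n^2+b_n^2) = 2.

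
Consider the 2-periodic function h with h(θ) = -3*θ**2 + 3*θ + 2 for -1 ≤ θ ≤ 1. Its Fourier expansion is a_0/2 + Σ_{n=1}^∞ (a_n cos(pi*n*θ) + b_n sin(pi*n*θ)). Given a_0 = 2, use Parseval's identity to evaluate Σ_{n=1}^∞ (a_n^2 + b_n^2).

Parseval: a_0^2/2 + Σ_{n≥1} (a_n^2+b_n^2) = ∫_{-1}^{1} h(θ)^2 dθ = 48/5.
Subtract a_0^2/2 = 2: Σ (a_n^2+b_n^2) = 38/5.

38/5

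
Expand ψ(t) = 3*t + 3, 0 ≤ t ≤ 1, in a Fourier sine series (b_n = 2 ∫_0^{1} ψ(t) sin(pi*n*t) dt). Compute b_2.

b_2 = 2 ∫_0^{1} (3*t + 3) sin(2*pi*t) dt.
Integrating by parts (boundary term plus one more integral), an antiderivative of (3*t + 3) sin(2*pi*t) is -3*t*cos(2*pi*t)/(2*pi) + 3*sin(2*pi*t)/(4*pi**2) - 3*cos(2*pi*t)/(2*pi); evaluating from 0 to 1: ∫_{0}^{1} (3*t + 3) sin(2*pi*t) dt = (-3/pi) - (-3/(2*pi)) = -3/(2*pi).
Hence b_2 = 2·(-3/(2*pi)) = -3/pi.

-3/pi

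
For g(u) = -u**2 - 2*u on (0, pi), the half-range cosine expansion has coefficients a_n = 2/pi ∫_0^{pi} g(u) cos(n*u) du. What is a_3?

a_3 = 2/pi ∫_0^{pi} (-u**2 - 2*u) cos(3*u) du.
Integrating by parts twice (tabular method), an antiderivative of (-u**2 - 2*u) cos(3*u) is -u**2*sin(3*u)/3 - 2*u*sin(3*u)/3 - 2*u*cos(3*u)/9 + 2*sin(3*u)/27 - 2*cos(3*u)/9; evaluating from 0 to pi: ∫_{0}^{pi} (-u**2 - 2*u) cos(3*u) du = (2/9 + 2*pi/9) - (-2/9) = 4/9 + 2*pi/9.
Hence a_3 = (2/pi)·(4/9 + 2*pi/9) = 4*(2 + pi)/(9*pi).

4*(2 + pi)/(9*pi)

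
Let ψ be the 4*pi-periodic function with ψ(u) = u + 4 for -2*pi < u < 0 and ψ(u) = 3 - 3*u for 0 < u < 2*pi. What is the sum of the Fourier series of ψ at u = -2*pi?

7/2 - 4*pi

u = -2*pi differs from u = 2*pi by -1 full period(s), and the series is 4*pi-periodic.
At u = 2*pi the one-sided limits are ψ(2*pi^-) = 3 - 6*pi and ψ(2*pi^+) = 4 - 2*pi.
By Dirichlet's theorem the series converges to their average, [(3 - 6*pi) + (4 - 2*pi)]/2 = 7/2 - 4*pi.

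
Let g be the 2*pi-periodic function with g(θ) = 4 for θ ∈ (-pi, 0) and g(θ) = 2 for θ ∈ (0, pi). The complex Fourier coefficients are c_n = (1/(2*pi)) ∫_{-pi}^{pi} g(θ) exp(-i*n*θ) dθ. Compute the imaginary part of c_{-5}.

-2/(5*pi)

Since g is real-valued, Im(c_{-5}) = -(1/(2*pi)) ∫_{-pi}^{pi} g(θ) sin(-5*θ) dθ = b_{5}/2.
Split the integral at the breakpoints.
Directly, an antiderivative of (4) sin(-5*θ) is 4*cos(5*θ)/5; evaluating from -pi to 0: ∫_{-pi}^{0} (4) sin(-5*θ) dθ = (4/5) - (-4/5) = 8/5.
Directly, an antiderivative of (2) sin(-5*θ) is 2*cos(5*θ)/5; evaluating from 0 to pi: ∫_{0}^{pi} (2) sin(-5*θ) dθ = (-2/5) - (2/5) = -4/5.
So ∫_{-pi}^{pi} g(θ) sin(-5*θ) dθ = 4/5.
Hence Im(c_{-5}) = (-1/(2*pi))·(4/5) = -2/(5*pi).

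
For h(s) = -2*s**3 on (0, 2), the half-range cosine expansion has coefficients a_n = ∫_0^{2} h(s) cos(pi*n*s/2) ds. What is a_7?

96*(-4 + 49*pi**2)/(2401*pi**4)

a_7 = ∫_0^{2} (-2*s**3) cos(7*pi*s/2) ds.
Integrating by parts three times (tabular method), an antiderivative of (-2*s**3) cos(7*pi*s/2) is -4*s**3*sin(7*pi*s/2)/(7*pi) - 24*s**2*cos(7*pi*s/2)/(49*pi**2) + 96*s*sin(7*pi*s/2)/(343*pi**3) + 192*cos(7*pi*s/2)/(2401*pi**4); evaluating from 0 to 2: ∫_{0}^{2} (-2*s**3) cos(7*pi*s/2) ds = (96*(-2 + 49*pi**2)/(2401*pi**4)) - (192/(2401*pi**4)) = 96*(-4 + 49*pi**2)/(2401*pi**4).
Hence a_7 = 96*(-4 + 49*pi**2)/(2401*pi**4).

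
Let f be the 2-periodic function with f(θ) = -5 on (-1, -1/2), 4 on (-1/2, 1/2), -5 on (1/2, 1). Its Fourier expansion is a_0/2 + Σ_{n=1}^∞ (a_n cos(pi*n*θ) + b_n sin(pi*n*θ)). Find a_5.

a_5 = ∫_{-1}^{1} f(θ) cos(5*pi*θ) dθ.
f is even and cos(5*pi*θ) is even, so the integrand is even and a_5 = 2 ∫_0^{1} f(θ) cos(5*pi*θ) dθ.
Split the integral at the breakpoints.
Directly, an antiderivative of (4) cos(5*pi*θ) is 4*sin(5*pi*θ)/(5*pi); evaluating from 0 to 1/2: ∫_{0}^{1/2} (4) cos(5*pi*θ) dθ = (4/(5*pi)) - (0) = 4/(5*pi).
Directly, an antiderivative of (-5) cos(5*pi*θ) is -sin(5*pi*θ)/pi; evaluating from 1/2 to 1: ∫_{1/2}^{1} (-5) cos(5*pi*θ) dθ = (0) - (-1/pi) = 1/pi.
Summing the pieces and multiplying by 2 gives a_5 = 18/(5*pi).

18/(5*pi)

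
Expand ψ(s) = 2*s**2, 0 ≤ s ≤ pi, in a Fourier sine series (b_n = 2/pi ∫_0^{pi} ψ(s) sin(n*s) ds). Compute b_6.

-2*pi/3

b_6 = 2/pi ∫_0^{pi} (2*s**2) sin(6*s) ds.
Integrating by parts twice (tabular method), an antiderivative of (2*s**2) sin(6*s) is -s**2*cos(6*s)/3 + s*sin(6*s)/9 + cos(6*s)/54; evaluating from 0 to pi: ∫_{0}^{pi} (2*s**2) sin(6*s) ds = (1/54 - pi**2/3) - (1/54) = -pi**2/3.
Hence b_6 = (2/pi)·(-pi**2/3) = -2*pi/3.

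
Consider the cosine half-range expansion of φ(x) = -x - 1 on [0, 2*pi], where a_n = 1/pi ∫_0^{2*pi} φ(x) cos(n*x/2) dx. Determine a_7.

8/(49*pi)

a_7 = 1/pi ∫_0^{2*pi} (-x - 1) cos(7*x/2) dx.
Integrating by parts (boundary term plus one more integral), an antiderivative of (-x - 1) cos(7*x/2) is -2*x*sin(7*x/2)/7 - 2*sin(7*x/2)/7 - 4*cos(7*x/2)/49; evaluating from 0 to 2*pi: ∫_{0}^{2*pi} (-x - 1) cos(7*x/2) dx = (4/49) - (-4/49) = 8/49.
Hence a_7 = (1/pi)·(8/49) = 8/(49*pi).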